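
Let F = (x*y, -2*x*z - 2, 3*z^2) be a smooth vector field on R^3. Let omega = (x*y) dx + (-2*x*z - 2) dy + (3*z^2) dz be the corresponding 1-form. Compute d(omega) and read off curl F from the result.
d(omega) = (2*x) dy ∧ dz + (0) dz ∧ dx + (-x - 2*z) dx ∧ dy; curl F = (2*x, 0, -x - 2*z)

d omega = sum_{i<j} (∂f_j/∂x_i - ∂f_i/∂x_j) dx_i ∧ dx_j. Under the identification (dy ∧ dz, dz ∧ dx, dx ∧ dy) ↔ (e_x, e_y, e_z), the coefficients are exactly the components of curl F. Compute:
  ∂R/∂y - ∂Q/∂z = (0) - (-2*x) = 2*x
  ∂P/∂z - ∂R/∂x = (0) - (0) = 0
  ∂Q/∂x - ∂P/∂y = (-2*z) - (x) = -x - 2*z.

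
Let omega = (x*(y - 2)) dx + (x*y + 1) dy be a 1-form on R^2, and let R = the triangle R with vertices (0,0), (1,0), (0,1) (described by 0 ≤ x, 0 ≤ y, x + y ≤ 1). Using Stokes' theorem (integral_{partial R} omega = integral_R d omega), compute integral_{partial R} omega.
integral_(partial R) omega = 0

Stokes: integral_partial_R omega = integral_R d omega with d omega = (∂Q/∂x - ∂P/∂y) dx ∧ dy.
  ∂Q/∂x = y
  ∂P/∂y = x
  integrand = ∂Q/∂x - ∂P/∂y = -x + y.
Integrating over R: integral_0^1 integral_0^{1-x} (-x + y) dy dx = 0.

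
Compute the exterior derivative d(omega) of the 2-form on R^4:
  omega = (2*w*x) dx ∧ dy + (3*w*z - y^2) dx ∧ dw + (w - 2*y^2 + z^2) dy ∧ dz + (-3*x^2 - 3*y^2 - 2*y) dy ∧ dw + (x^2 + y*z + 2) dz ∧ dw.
d(omega) = (-4*x + 2*y) dx ∧ dy ∧ dw + (-3*w + 2*x) dx ∧ dz ∧ dw + (z + 1) dy ∧ dz ∧ dw

For a 2-form omega = sum_{i<j} g_{ij} dx_i ∧ dx_j, the exterior derivative is
  d(omega) = sum_{i<j} d(g_{ij}) ∧ dx_i ∧ dx_j = sum_{i<j, k} (∂g_{ij}/∂x_k) dx_k ∧ dx_i ∧ dx_j.
Expand each term, using dx_k ∧ dx_i ∧ dx_j = sgn(permutation) dx_{(a)} ∧ dx_{(b)} ∧ dx_{(c)} with (a < b < c) sorted:
  d(2*w*x) includes (∂/∂w)(2*w*x) dw = (2*x) dw, which multiplied by dx ∧ dy gives (2*x) dx ∧ dy ∧ dw
  d(3*w*z - y^2) includes (∂/∂y)(3*w*z - y^2) dy = (-2*y) dy, which multiplied by dx ∧ dw gives (2*y) dx ∧ dy ∧ dw
  d(3*w*z - y^2) includes (∂/∂z)(3*w*z - y^2) dz = (3*w) dz, which multiplied by dx ∧ dw gives (-3*w) dx ∧ dz ∧ dw
  d(w - 2*y^2 + z^2) includes (∂/∂w)(w - 2*y^2 + z^2) dw = (1) dw, which multiplied by dy ∧ dz gives (1) dy ∧ dz ∧ dw
  d(-3*x^2 - 3*y^2 - 2*y) includes (∂/∂x)(-3*x^2 - 3*y^2 - 2*y) dx = (-6*x) dx, which multiplied by dy ∧ dw gives (-6*x) dx ∧ dy ∧ dw
  d(x^2 + y*z + 2) includes (∂/∂x)(x^2 + y*z + 2) dx = (2*x) dx, which multiplied by dz ∧ dw gives (2*x) dx ∧ dz ∧ dw
  d(x^2 + y*z + 2) includes (∂/∂y)(x^2 + y*z + 2) dy = (z) dy, which multiplied by dz ∧ dw gives (z) dy ∧ dz ∧ dw
Collecting like 3-forms: d(omega) = (-4*x + 2*y) dx ∧ dy ∧ dw + (-3*w + 2*x) dx ∧ dz ∧ dw + (z + 1) dy ∧ dz ∧ dw.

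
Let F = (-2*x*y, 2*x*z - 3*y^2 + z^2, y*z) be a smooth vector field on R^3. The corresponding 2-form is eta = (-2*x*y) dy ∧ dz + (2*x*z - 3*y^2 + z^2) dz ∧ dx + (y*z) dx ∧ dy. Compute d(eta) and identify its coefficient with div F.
d(eta) = (-7*y) dx ∧ dy ∧ dz; div F = -7*y

For a 2-form in R^3 of the form above, applying d gives a 3-form with coefficient ∂P/∂x + ∂Q/∂y + ∂R/∂z:
  ∂P/∂x = -2*y
  ∂Q/∂y = -6*y
  ∂R/∂z = y
Sum = -7*y, which is exactly div F.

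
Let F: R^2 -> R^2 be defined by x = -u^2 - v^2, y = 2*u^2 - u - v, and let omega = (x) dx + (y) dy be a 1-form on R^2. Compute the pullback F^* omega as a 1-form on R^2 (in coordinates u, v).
F^* omega = (10*u^3 - 6*u^2 + 2*u*v^2 - 4*u*v + u + v) du + (2*u^2*v - 2*u^2 + u + 2*v^3 + v) dv

Using F^*(f dg) = (f ∘ F) d(g ∘ F), substitute each coordinate x_i by F_i(u, v) in f_i, and replace dx_i by d F_i = (∂F_i/∂u) du + (∂F_i/∂v) dv.
  For the x component: f_1(F) = -u^2 - v^2; d F_1 = (-2*u) du + (-2*v) dv
  For the y component: f_2(F) = 2*u^2 - u - v; d F_2 = (4*u - 1) du + (-1) dv
Combining and collecting du, dv coefficients:
  coeff of du: 10*u^3 - 6*u^2 + 2*u*v^2 - 4*u*v + u + v
  coeff of dv: 2*u^2*v - 2*u^2 + u + 2*v^3 + v
F^* omega = (10*u^3 - 6*u^2 + 2*u*v^2 - 4*u*v + u + v) du + (2*u^2*v - 2*u^2 + u + 2*v^3 + v) dv.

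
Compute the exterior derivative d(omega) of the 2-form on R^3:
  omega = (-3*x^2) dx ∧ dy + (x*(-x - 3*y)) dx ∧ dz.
d(omega) = (3*x) dx ∧ dy ∧ dz

For a 2-form omega = sum_{i<j} g_{ij} dx_i ∧ dx_j, the exterior derivative is
  d(omega) = sum_{i<j} d(g_{ij}) ∧ dx_i ∧ dx_j = sum_{i<j, k} (∂g_{ij}/∂x_k) dx_k ∧ dx_i ∧ dx_j.
Expand each term, using dx_k ∧ dx_i ∧ dx_j = sgn(permutation) dx_{(a)} ∧ dx_{(b)} ∧ dx_{(c)} with (a < b < c) sorted:
  d(x*(-x - 3*y)) includes (∂/∂y)(x*(-x - 3*y)) dy = (-3*x) dy, which multiplied by dx ∧ dz gives (3*x) dx ∧ dy ∧ dz
Collecting like 3-forms: d(omega) = (3*x) dx ∧ dy ∧ dz.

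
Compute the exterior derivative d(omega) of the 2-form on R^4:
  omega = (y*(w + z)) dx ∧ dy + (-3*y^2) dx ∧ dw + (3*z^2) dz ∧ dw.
d(omega) = (y) dx ∧ dy ∧ dz + (7*y) dx ∧ dy ∧ dw

For a 2-form omega = sum_{i<j} g_{ij} dx_i ∧ dx_j, the exterior derivative is
  d(omega) = sum_{i<j} d(g_{ij}) ∧ dx_i ∧ dx_j = sum_{i<j, k} (∂g_{ij}/∂x_k) dx_k ∧ dx_i ∧ dx_j.
Expand each term, using dx_k ∧ dx_i ∧ dx_j = sgn(permutation) dx_{(a)} ∧ dx_{(b)} ∧ dx_{(c)} with (a < b < c) sorted:
  d(y*(w + z)) includes (∂/∂z)(y*(w + z)) dz = (y) dz, which multiplied by dx ∧ dy gives (y) dx ∧ dy ∧ dz
  d(y*(w + z)) includes (∂/∂w)(y*(w + z)) dw = (y) dw, which multiplied by dx ∧ dy gives (y) dx ∧ dy ∧ dw
  d(-3*y^2) includes (∂/∂y)(-3*y^2) dy = (-6*y) dy, which multiplied by dx ∧ dw gives (6*y) dx ∧ dy ∧ dw
Collecting like 3-forms: d(omega) = (y) dx ∧ dy ∧ dz + (7*y) dx ∧ dy ∧ dw.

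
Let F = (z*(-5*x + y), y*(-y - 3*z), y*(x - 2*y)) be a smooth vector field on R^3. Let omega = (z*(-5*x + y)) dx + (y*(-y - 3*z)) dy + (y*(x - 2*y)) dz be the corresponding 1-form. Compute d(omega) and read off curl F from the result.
d(omega) = (x - y) dy ∧ dz + (-5*x) dz ∧ dx + (-z) dx ∧ dy; curl F = (x - y, -5*x, -z)

d omega = sum_{i<j} (∂f_j/∂x_i - ∂f_i/∂x_j) dx_i ∧ dx_j. Under the identification (dy ∧ dz, dz ∧ dx, dx ∧ dy) ↔ (e_x, e_y, e_z), the coefficients are exactly the components of curl F. Compute:
  ∂R/∂y - ∂Q/∂z = (x - 4*y) - (-3*y) = x - y
  ∂P/∂z - ∂R/∂x = (-5*x + y) - (y) = -5*x
  ∂Q/∂x - ∂P/∂y = (0) - (z) = -z.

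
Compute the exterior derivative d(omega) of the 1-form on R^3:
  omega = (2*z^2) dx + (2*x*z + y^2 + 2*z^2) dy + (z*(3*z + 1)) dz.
d(omega) = (2*z) dx ∧ dy + (-4*z) dx ∧ dz + (-2*x - 4*z) dy ∧ dz

For a 1-form omega = sum_i f_i dx_i, the exterior derivative is
  d(omega) = sum_{i < j} (∂f_j/∂x_i - ∂f_i/∂x_j) dx_i ∧ dx_j.
  coefficient of dx ∧ dy: ∂f_2/∂x - ∂f_1/∂y = ∂(2*x*z + y^2 + 2*z^2)/∂x - ∂(2*z^2)/∂y = 2*z
  coefficient of dx ∧ dz: ∂f_3/∂x - ∂f_1/∂z = ∂(z*(3*z + 1))/∂x - ∂(2*z^2)/∂z = -4*z
  coefficient of dy ∧ dz: ∂f_3/∂y - ∂f_2/∂z = ∂(z*(3*z + 1))/∂y - ∂(2*x*z + y^2 + 2*z^2)/∂z = -2*x - 4*z
Assembling: d(omega) = (2*z) dx ∧ dy + (-4*z) dx ∧ dz + (-2*x - 4*z) dy ∧ dz.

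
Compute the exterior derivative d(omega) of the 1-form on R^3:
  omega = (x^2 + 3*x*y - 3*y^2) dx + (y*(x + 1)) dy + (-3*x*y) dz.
d(omega) = (-3*x + 7*y) dx ∧ dy + (-3*y) dx ∧ dz + (-3*x) dy ∧ dz

For a 1-form omega = sum_i f_i dx_i, the exterior derivative is
  d(omega) = sum_{i < j} (∂f_j/∂x_i - ∂f_i/∂x_j) dx_i ∧ dx_j.
  coefficient of dx ∧ dy: ∂f_2/∂x - ∂f_1/∂y = ∂(y*(x + 1))/∂x - ∂(x^2 + 3*x*y - 3*y^2)/∂y = -3*x + 7*y
  coefficient of dx ∧ dz: ∂f_3/∂x - ∂f_1/∂z = ∂(-3*x*y)/∂x - ∂(x^2 + 3*x*y - 3*y^2)/∂z = -3*y
  coefficient of dy ∧ dz: ∂f_3/∂y - ∂f_2/∂z = ∂(-3*x*y)/∂y - ∂(y*(x + 1))/∂z = -3*x
Assembling: d(omega) = (-3*x + 7*y) dx ∧ dy + (-3*y) dx ∧ dz + (-3*x) dy ∧ dz.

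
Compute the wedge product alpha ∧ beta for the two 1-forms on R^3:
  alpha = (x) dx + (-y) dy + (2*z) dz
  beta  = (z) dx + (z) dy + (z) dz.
alpha ∧ beta = (z*(x + y)) dx ∧ dy + (z*(x - 2*z)) dx ∧ dz + (-z*(y + 2*z)) dy ∧ dz

Distribute the wedge, using dx_i ∧ dx_j = -dx_j ∧ dx_i and dx_i ∧ dx_i = 0. For each pair (i, j) with i < j, the coefficient of dx_i ∧ dx_j in alpha ∧ beta is (alpha_i * beta_j - alpha_j * beta_i). Collecting: alpha ∧ beta = (z*(x + y)) dx ∧ dy + (z*(x - 2*z)) dx ∧ dz + (-z*(y + 2*z)) dy ∧ dz.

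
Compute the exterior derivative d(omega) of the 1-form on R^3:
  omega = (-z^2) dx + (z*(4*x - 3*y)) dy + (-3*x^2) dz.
d(omega) = (4*z) dx ∧ dy + (-6*x + 2*z) dx ∧ dz + (-4*x + 3*y) dy ∧ dz

For a 1-form omega = sum_i f_i dx_i, the exterior derivative is
  d(omega) = sum_{i < j} (∂f_j/∂x_i - ∂f_i/∂x_j) dx_i ∧ dx_j.
  coefficient of dx ∧ dy: ∂f_2/∂x - ∂f_1/∂y = ∂(z*(4*x - 3*y))/∂x - ∂(-z^2)/∂y = 4*z
  coefficient of dx ∧ dz: ∂f_3/∂x - ∂f_1/∂z = ∂(-3*x^2)/∂x - ∂(-z^2)/∂z = -6*x + 2*z
  coefficient of dy ∧ dz: ∂f_3/∂y - ∂f_2/∂z = ∂(-3*x^2)/∂y - ∂(z*(4*x - 3*y))/∂z = -4*x + 3*y
Assembling: d(omega) = (4*z) dx ∧ dy + (-6*x + 2*z) dx ∧ dz + (-4*x + 3*y) dy ∧ dz.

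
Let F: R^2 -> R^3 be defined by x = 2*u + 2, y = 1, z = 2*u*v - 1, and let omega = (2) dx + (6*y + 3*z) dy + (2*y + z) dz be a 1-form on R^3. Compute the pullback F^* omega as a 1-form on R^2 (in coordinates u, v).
F^* omega = (4*u*v^2 + 2*v + 4) du + (2*u*(2*u*v + 1)) dv

Using F^*(f dg) = (f ∘ F) d(g ∘ F), substitute each coordinate x_i by F_i(u, v) in f_i, and replace dx_i by d F_i = (∂F_i/∂u) du + (∂F_i/∂v) dv.
  For the x component: f_1(F) = 2; d F_1 = (2) du + (0) dv
  For the y component: f_2(F) = 6*u*v + 3; d F_2 = (0) du + (0) dv
  For the z component: f_3(F) = 2*u*v + 1; d F_3 = (2*v) du + (2*u) dv
Combining and collecting du, dv coefficients:
  coeff of du: 4*u*v^2 + 2*v + 4
  coeff of dv: 2*u*(2*u*v + 1)
F^* omega = (4*u*v^2 + 2*v + 4) du + (2*u*(2*u*v + 1)) dv.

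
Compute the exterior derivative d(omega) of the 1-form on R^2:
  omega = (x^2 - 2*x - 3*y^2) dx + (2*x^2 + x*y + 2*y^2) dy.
d(omega) = (4*x + 7*y) dx ∧ dy

For a 1-form omega = sum_i f_i dx_i, the exterior derivative is
  d(omega) = sum_{i < j} (∂f_j/∂x_i - ∂f_i/∂x_j) dx_i ∧ dx_j.
  coefficient of dx ∧ dy: ∂f_2/∂x - ∂f_1/∂y = ∂(2*x^2 + x*y + 2*y^2)/∂x - ∂(x^2 - 2*x - 3*y^2)/∂y = 4*x + 7*y
Assembling: d(omega) = (4*x + 7*y) dx ∧ dy.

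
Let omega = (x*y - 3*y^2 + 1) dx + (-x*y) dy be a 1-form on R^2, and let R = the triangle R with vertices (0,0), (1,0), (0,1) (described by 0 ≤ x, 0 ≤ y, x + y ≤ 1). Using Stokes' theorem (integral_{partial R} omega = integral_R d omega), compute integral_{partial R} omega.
integral_(partial R) omega = 2/3

Stokes: integral_partial_R omega = integral_R d omega with d omega = (∂Q/∂x - ∂P/∂y) dx ∧ dy.
  ∂Q/∂x = -y
  ∂P/∂y = x - 6*y
  integrand = ∂Q/∂x - ∂P/∂y = -x + 5*y.
Integrating over R: integral_0^1 integral_0^{1-x} (-x + 5*y) dy dx = 2/3.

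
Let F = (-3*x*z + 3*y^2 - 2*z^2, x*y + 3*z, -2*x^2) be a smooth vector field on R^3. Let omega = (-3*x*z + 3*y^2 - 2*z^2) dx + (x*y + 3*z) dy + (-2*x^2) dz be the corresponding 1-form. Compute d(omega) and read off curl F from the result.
d(omega) = (-3) dy ∧ dz + (x - 4*z) dz ∧ dx + (-5*y) dx ∧ dy; curl F = (-3, x - 4*z, -5*y)

d omega = sum_{i<j} (∂f_j/∂x_i - ∂f_i/∂x_j) dx_i ∧ dx_j. Under the identification (dy ∧ dz, dz ∧ dx, dx ∧ dy) ↔ (e_x, e_y, e_z), the coefficients are exactly the components of curl F. Compute:
  ∂R/∂y - ∂Q/∂z = (0) - (3) = -3
  ∂P/∂z - ∂R/∂x = (-3*x - 4*z) - (-4*x) = x - 4*z
  ∂Q/∂x - ∂P/∂y = (y) - (6*y) = -5*y.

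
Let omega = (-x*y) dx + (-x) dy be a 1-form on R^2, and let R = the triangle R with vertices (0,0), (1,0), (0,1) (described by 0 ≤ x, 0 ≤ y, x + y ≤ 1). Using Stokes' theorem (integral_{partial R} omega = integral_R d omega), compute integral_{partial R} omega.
integral_(partial R) omega = -1/3

Stokes: integral_partial_R omega = integral_R d omega with d omega = (∂Q/∂x - ∂P/∂y) dx ∧ dy.
  ∂Q/∂x = -1
  ∂P/∂y = -x
  integrand = ∂Q/∂x - ∂P/∂y = x - 1.
Integrating over R: integral_0^1 integral_0^{1-x} (x - 1) dy dx = -1/3.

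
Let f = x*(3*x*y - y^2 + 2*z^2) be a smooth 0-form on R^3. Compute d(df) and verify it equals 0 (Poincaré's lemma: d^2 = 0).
d(df) = 0

Step 1: df = sum_i (∂f/∂x_i) dx_i = (6*x*y - y^2 + 2*z^2) dx + (x*(3*x - 2*y)) dy + (4*x*z) dz.
Step 2: Apply d again. Using the 1-form formula, the coefficient of dx ∧ dy in d(df) is ∂^2 f/∂x ∂y - ∂^2 f/∂y ∂x = (6*x - 2*y) - (6*x - 2*y) = 0 (equality of mixed partials for smooth f).
Similarly for dx ∧ dz and dy ∧ dz — all coefficients vanish. So d(df) = 0.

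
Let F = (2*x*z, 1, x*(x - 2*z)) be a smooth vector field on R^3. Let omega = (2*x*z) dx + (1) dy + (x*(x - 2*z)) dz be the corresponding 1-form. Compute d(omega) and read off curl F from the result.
d(omega) = (0) dy ∧ dz + (2*z) dz ∧ dx + (0) dx ∧ dy; curl F = (0, 2*z, 0)

d omega = sum_{i<j} (∂f_j/∂x_i - ∂f_i/∂x_j) dx_i ∧ dx_j. Under the identification (dy ∧ dz, dz ∧ dx, dx ∧ dy) ↔ (e_x, e_y, e_z), the coefficients are exactly the components of curl F. Compute:
  ∂R/∂y - ∂Q/∂z = (0) - (0) = 0
  ∂P/∂z - ∂R/∂x = (2*x) - (2*x - 2*z) = 2*z
  ∂Q/∂x - ∂P/∂y = (0) - (0) = 0.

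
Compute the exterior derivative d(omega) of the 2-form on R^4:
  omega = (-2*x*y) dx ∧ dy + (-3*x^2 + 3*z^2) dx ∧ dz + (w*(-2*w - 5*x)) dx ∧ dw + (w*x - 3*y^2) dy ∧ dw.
d(omega) = (w) dx ∧ dy ∧ dw

For a 2-form omega = sum_{i<j} g_{ij} dx_i ∧ dx_j, the exterior derivative is
  d(omega) = sum_{i<j} d(g_{ij}) ∧ dx_i ∧ dx_j = sum_{i<j, k} (∂g_{ij}/∂x_k) dx_k ∧ dx_i ∧ dx_j.
Expand each term, using dx_k ∧ dx_i ∧ dx_j = sgn(permutation) dx_{(a)} ∧ dx_{(b)} ∧ dx_{(c)} with (a < b < c) sorted:
  d(w*x - 3*y^2) includes (∂/∂x)(w*x - 3*y^2) dx = (w) dx, which multiplied by dy ∧ dw gives (w) dx ∧ dy ∧ dw
Collecting like 3-forms: d(omega) = (w) dx ∧ dy ∧ dw.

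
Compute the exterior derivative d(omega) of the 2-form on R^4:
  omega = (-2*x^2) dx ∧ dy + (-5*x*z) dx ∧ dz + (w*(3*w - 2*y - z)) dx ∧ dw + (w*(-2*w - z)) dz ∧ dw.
d(omega) = (2*w) dx ∧ dy ∧ dw + (w) dx ∧ dz ∧ dw

For a 2-form omega = sum_{i<j} g_{ij} dx_i ∧ dx_j, the exterior derivative is
  d(omega) = sum_{i<j} d(g_{ij}) ∧ dx_i ∧ dx_j = sum_{i<j, k} (∂g_{ij}/∂x_k) dx_k ∧ dx_i ∧ dx_j.
Expand each term, using dx_k ∧ dx_i ∧ dx_j = sgn(permutation) dx_{(a)} ∧ dx_{(b)} ∧ dx_{(c)} with (a < b < c) sorted:
  d(w*(3*w - 2*y - z)) includes (∂/∂y)(w*(3*w - 2*y - z)) dy = (-2*w) dy, which multiplied by dx ∧ dw gives (2*w) dx ∧ dy ∧ dw
  d(w*(3*w - 2*y - z)) includes (∂/∂z)(w*(3*w - 2*y - z)) dz = (-w) dz, which multiplied by dx ∧ dw gives (w) dx ∧ dz ∧ dw
Collecting like 3-forms: d(omega) = (2*w) dx ∧ dy ∧ dw + (w) dx ∧ dz ∧ dw.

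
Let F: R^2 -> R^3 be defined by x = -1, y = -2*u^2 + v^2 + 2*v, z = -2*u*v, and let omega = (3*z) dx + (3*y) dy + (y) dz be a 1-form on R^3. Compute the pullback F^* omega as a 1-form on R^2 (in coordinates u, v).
F^* omega = (24*u^3 + 4*u^2*v - 12*u*v^2 - 24*u*v - 2*v^3 - 4*v^2) du + (4*u^3 - 12*u^2*v - 12*u^2 - 2*u*v^2 - 4*u*v + 6*v^3 + 18*v^2 + 12*v) dv

Using F^*(f dg) = (f ∘ F) d(g ∘ F), substitute each coordinate x_i by F_i(u, v) in f_i, and replace dx_i by d F_i = (∂F_i/∂u) du + (∂F_i/∂v) dv.
  For the x component: f_1(F) = -6*u*v; d F_1 = (0) du + (0) dv
  For the y component: f_2(F) = -6*u^2 + 3*v^2 + 6*v; d F_2 = (-4*u) du + (2*v + 2) dv
  For the z component: f_3(F) = -2*u^2 + v^2 + 2*v; d F_3 = (-2*v) du + (-2*u) dv
Combining and collecting du, dv coefficients:
  coeff of du: 24*u^3 + 4*u^2*v - 12*u*v^2 - 24*u*v - 2*v^3 - 4*v^2
  coeff of dv: 4*u^3 - 12*u^2*v - 12*u^2 - 2*u*v^2 - 4*u*v + 6*v^3 + 18*v^2 + 12*v
F^* omega = (24*u^3 + 4*u^2*v - 12*u*v^2 - 24*u*v - 2*v^3 - 4*v^2) du + (4*u^3 - 12*u^2*v - 12*u^2 - 2*u*v^2 - 4*u*v + 6*v^3 + 18*v^2 + 12*v) dv.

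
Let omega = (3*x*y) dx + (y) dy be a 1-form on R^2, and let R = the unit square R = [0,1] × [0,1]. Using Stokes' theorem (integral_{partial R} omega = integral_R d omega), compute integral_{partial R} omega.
integral_(partial R) omega = -3/2

Stokes: integral_partial_R omega = integral_R d omega with d omega = (∂Q/∂x - ∂P/∂y) dx ∧ dy.
  ∂Q/∂x = 0
  ∂P/∂y = 3*x
  integrand = ∂Q/∂x - ∂P/∂y = -3*x.
Integrating over R: integral_0^1 integral_0^1 (-3*x) dx dy = -3/2.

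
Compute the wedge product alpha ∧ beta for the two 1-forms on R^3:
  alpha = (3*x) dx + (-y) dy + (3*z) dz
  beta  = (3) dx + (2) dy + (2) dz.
alpha ∧ beta = (6*x + 3*y) dx ∧ dy + (6*x - 9*z) dx ∧ dz + (-2*y - 6*z) dy ∧ dz

Distribute the wedge, using dx_i ∧ dx_j = -dx_j ∧ dx_i and dx_i ∧ dx_i = 0. For each pair (i, j) with i < j, the coefficient of dx_i ∧ dx_j in alpha ∧ beta is (alpha_i * beta_j - alpha_j * beta_i). Collecting: alpha ∧ beta = (6*x + 3*y) dx ∧ dy + (6*x - 9*z) dx ∧ dz + (-2*y - 6*z) dy ∧ dz.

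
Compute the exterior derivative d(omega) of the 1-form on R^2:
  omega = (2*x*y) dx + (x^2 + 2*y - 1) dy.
d(omega) = 0

For a 1-form omega = sum_i f_i dx_i, the exterior derivative is
  d(omega) = sum_{i < j} (∂f_j/∂x_i - ∂f_i/∂x_j) dx_i ∧ dx_j.

Assembling: d(omega) = 0.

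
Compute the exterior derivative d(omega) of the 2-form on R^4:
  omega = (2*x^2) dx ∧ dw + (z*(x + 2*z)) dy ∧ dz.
d(omega) = (z) dx ∧ dy ∧ dz

For a 2-form omega = sum_{i<j} g_{ij} dx_i ∧ dx_j, the exterior derivative is
  d(omega) = sum_{i<j} d(g_{ij}) ∧ dx_i ∧ dx_j = sum_{i<j, k} (∂g_{ij}/∂x_k) dx_k ∧ dx_i ∧ dx_j.
Expand each term, using dx_k ∧ dx_i ∧ dx_j = sgn(permutation) dx_{(a)} ∧ dx_{(b)} ∧ dx_{(c)} with (a < b < c) sorted:
  d(z*(x + 2*z)) includes (∂/∂x)(z*(x + 2*z)) dx = (z) dx, which multiplied by dy ∧ dz gives (z) dx ∧ dy ∧ dz
Collecting like 3-forms: d(omega) = (z) dx ∧ dy ∧ dz.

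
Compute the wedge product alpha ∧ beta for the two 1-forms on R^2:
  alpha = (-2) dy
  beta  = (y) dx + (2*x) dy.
alpha ∧ beta = (2*y) dx ∧ dy

Distribute the wedge, using dx_i ∧ dx_j = -dx_j ∧ dx_i and dx_i ∧ dx_i = 0. For each pair (i, j) with i < j, the coefficient of dx_i ∧ dx_j in alpha ∧ beta is (alpha_i * beta_j - alpha_j * beta_i). Collecting: alpha ∧ beta = (2*y) dx ∧ dy.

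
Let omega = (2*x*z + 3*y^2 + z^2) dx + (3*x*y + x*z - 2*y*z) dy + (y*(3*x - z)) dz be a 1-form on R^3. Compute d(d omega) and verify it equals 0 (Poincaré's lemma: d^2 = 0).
d(d omega) = 0

Step 1: d omega = sum_{i<j} (∂f_j/∂x_i - ∂f_i/∂x_j) dx_i ∧ dx_j:
  coeff of dx ∧ dy: -3*y + z
  coeff of dx ∧ dz: -2*x + 3*y - 2*z
  coeff of dy ∧ dz: 2*x + 2*y - z
Step 2: Apply d again to each 2-form coefficient. The only possible 3-form in R^3 is dx ∧ dy ∧ dz, with coefficient
  ∂(coeff of dy∧dz)/∂x - ∂(coeff of dx∧dz)/∂y + ∂(coeff of dx∧dy)/∂z
  = ∂/∂x (2*x + 2*y - z) - ∂/∂y (-2*x + 3*y - 2*z) + ∂/∂z (-3*y + z).
Each of these terms simplifies to sums of mixed partials that cancel in pairs. The result is 0 (by equality of mixed partials for smooth functions — Schwarz / Clairaut).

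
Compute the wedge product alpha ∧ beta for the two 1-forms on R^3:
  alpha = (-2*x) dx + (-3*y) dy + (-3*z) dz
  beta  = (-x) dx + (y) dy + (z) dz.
alpha ∧ beta = (-5*x*y) dx ∧ dy + (-5*x*z) dx ∧ dz

Distribute the wedge, using dx_i ∧ dx_j = -dx_j ∧ dx_i and dx_i ∧ dx_i = 0. For each pair (i, j) with i < j, the coefficient of dx_i ∧ dx_j in alpha ∧ beta is (alpha_i * beta_j - alpha_j * beta_i). Collecting: alpha ∧ beta = (-5*x*y) dx ∧ dy + (-5*x*z) dx ∧ dz.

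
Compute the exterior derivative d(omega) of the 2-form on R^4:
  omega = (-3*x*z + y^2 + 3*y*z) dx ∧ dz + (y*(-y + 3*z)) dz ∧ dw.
d(omega) = (-2*y - 3*z) dx ∧ dy ∧ dz + (-2*y + 3*z) dy ∧ dz ∧ dw

For a 2-form omega = sum_{i<j} g_{ij} dx_i ∧ dx_j, the exterior derivative is
  d(omega) = sum_{i<j} d(g_{ij}) ∧ dx_i ∧ dx_j = sum_{i<j, k} (∂g_{ij}/∂x_k) dx_k ∧ dx_i ∧ dx_j.
Expand each term, using dx_k ∧ dx_i ∧ dx_j = sgn(permutation) dx_{(a)} ∧ dx_{(b)} ∧ dx_{(c)} with (a < b < c) sorted:
  d(-3*x*z + y^2 + 3*y*z) includes (∂/∂y)(-3*x*z + y^2 + 3*y*z) dy = (2*y + 3*z) dy, which multiplied by dx ∧ dz gives (-2*y - 3*z) dx ∧ dy ∧ dz
  d(y*(-y + 3*z)) includes (∂/∂y)(y*(-y + 3*z)) dy = (-2*y + 3*z) dy, which multiplied by dz ∧ dw gives (-2*y + 3*z) dy ∧ dz ∧ dw
Collecting like 3-forms: d(omega) = (-2*y - 3*z) dx ∧ dy ∧ dz + (-2*y + 3*z) dy ∧ dz ∧ dw.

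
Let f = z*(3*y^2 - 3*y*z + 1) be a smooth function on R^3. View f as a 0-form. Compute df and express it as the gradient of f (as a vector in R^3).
df = (0) dx + (3*z*(2*y - z)) dy + (3*y^2 - 6*y*z + 1) dz; grad f = (0, 3*z*(2*y - z), 3*y^2 - 6*y*z + 1)

For a 0-form f, d f = (∂f/∂x) dx + (∂f/∂y) dy + (∂f/∂z) dz. The components of the vector representation are exactly the entries of grad f in Cartesian coordinates:
  ∂f/∂x = 0
  ∂f/∂y = 3*z*(2*y - z)
  ∂f/∂z = 3*y^2 - 6*y*z + 1.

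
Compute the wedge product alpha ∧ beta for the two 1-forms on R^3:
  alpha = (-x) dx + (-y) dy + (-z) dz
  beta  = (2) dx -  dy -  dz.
alpha ∧ beta = (x + 2*y) dx ∧ dy + (x + 2*z) dx ∧ dz + (y - z) dy ∧ dz

Distribute the wedge, using dx_i ∧ dx_j = -dx_j ∧ dx_i and dx_i ∧ dx_i = 0. For each pair (i, j) with i < j, the coefficient of dx_i ∧ dx_j in alpha ∧ beta is (alpha_i * beta_j - alpha_j * beta_i). Collecting: alpha ∧ beta = (x + 2*y) dx ∧ dy + (x + 2*z) dx ∧ dz + (y - z) dy ∧ dz.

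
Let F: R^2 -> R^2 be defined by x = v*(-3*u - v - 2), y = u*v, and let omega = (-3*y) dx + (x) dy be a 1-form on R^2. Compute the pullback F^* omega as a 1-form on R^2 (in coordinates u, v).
F^* omega = (v^2*(6*u - v - 2)) du + (u*v*(6*u + 5*v + 4)) dv

Using F^*(f dg) = (f ∘ F) d(g ∘ F), substitute each coordinate x_i by F_i(u, v) in f_i, and replace dx_i by d F_i = (∂F_i/∂u) du + (∂F_i/∂v) dv.
  For the x component: f_1(F) = -3*u*v; d F_1 = (-3*v) du + (-3*u - 2*v - 2) dv
  For the y component: f_2(F) = v*(-3*u - v - 2); d F_2 = (v) du + (u) dv
Combining and collecting du, dv coefficients:
  coeff of du: v^2*(6*u - v - 2)
  coeff of dv: u*v*(6*u + 5*v + 4)
F^* omega = (v^2*(6*u - v - 2)) du + (u*v*(6*u + 5*v + 4)) dv.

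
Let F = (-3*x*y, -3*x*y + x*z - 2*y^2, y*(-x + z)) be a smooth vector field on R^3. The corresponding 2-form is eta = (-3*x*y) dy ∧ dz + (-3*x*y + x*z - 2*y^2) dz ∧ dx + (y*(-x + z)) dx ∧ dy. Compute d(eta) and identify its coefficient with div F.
d(eta) = (-3*x - 6*y) dx ∧ dy ∧ dz; div F = -3*x - 6*y

For a 2-form in R^3 of the form above, applying d gives a 3-form with coefficient ∂P/∂x + ∂Q/∂y + ∂R/∂z:
  ∂P/∂x = -3*y
  ∂Q/∂y = -3*x - 4*y
  ∂R/∂z = y
Sum = -3*x - 6*y, which is exactly div F.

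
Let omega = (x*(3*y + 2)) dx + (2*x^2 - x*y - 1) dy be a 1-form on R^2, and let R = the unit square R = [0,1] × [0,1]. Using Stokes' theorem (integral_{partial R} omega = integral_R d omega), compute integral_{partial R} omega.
integral_(partial R) omega = 0

Stokes: integral_partial_R omega = integral_R d omega with d omega = (∂Q/∂x - ∂P/∂y) dx ∧ dy.
  ∂Q/∂x = 4*x - y
  ∂P/∂y = 3*x
  integrand = ∂Q/∂x - ∂P/∂y = x - y.
Integrating over R: integral_0^1 integral_0^1 (x - y) dx dy = 0.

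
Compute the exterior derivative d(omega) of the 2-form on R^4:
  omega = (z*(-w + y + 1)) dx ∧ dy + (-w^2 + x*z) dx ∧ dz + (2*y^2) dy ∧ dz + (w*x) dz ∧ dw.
d(omega) = (-w + y + 1) dx ∧ dy ∧ dz + (-z) dx ∧ dy ∧ dw + (-w) dx ∧ dz ∧ dw

For a 2-form omega = sum_{i<j} g_{ij} dx_i ∧ dx_j, the exterior derivative is
  d(omega) = sum_{i<j} d(g_{ij}) ∧ dx_i ∧ dx_j = sum_{i<j, k} (∂g_{ij}/∂x_k) dx_k ∧ dx_i ∧ dx_j.
Expand each term, using dx_k ∧ dx_i ∧ dx_j = sgn(permutation) dx_{(a)} ∧ dx_{(b)} ∧ dx_{(c)} with (a < b < c) sorted:
  d(z*(-w + y + 1)) includes (∂/∂z)(z*(-w + y + 1)) dz = (-w + y + 1) dz, which multiplied by dx ∧ dy gives (-w + y + 1) dx ∧ dy ∧ dz
  d(z*(-w + y + 1)) includes (∂/∂w)(z*(-w + y + 1)) dw = (-z) dw, which multiplied by dx ∧ dy gives (-z) dx ∧ dy ∧ dw
  d(-w^2 + x*z) includes (∂/∂w)(-w^2 + x*z) dw = (-2*w) dw, which multiplied by dx ∧ dz gives (-2*w) dx ∧ dz ∧ dw
  d(w*x) includes (∂/∂x)(w*x) dx = (w) dx, which multiplied by dz ∧ dw gives (w) dx ∧ dz ∧ dw
Collecting like 3-forms: d(omega) = (-w + y + 1) dx ∧ dy ∧ dz + (-z) dx ∧ dy ∧ dw + (-w) dx ∧ dz ∧ dw.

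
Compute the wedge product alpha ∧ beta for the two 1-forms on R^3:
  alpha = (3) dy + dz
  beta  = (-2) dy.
alpha ∧ beta = (2) dy ∧ dz

Distribute the wedge, using dx_i ∧ dx_j = -dx_j ∧ dx_i and dx_i ∧ dx_i = 0. For each pair (i, j) with i < j, the coefficient of dx_i ∧ dx_j in alpha ∧ beta is (alpha_i * beta_j - alpha_j * beta_i). Collecting: alpha ∧ beta = (2) dy ∧ dz.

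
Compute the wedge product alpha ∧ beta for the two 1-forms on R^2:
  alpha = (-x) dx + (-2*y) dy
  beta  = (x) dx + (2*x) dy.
alpha ∧ beta = (2*x*(-x + y)) dx ∧ dy

Distribute the wedge, using dx_i ∧ dx_j = -dx_j ∧ dx_i and dx_i ∧ dx_i = 0. For each pair (i, j) with i < j, the coefficient of dx_i ∧ dx_j in alpha ∧ beta is (alpha_i * beta_j - alpha_j * beta_i). Collecting: alpha ∧ beta = (2*x*(-x + y)) dx ∧ dy.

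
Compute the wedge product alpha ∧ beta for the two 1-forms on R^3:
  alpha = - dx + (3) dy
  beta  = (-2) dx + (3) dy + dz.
alpha ∧ beta = (3) dx ∧ dy + (-1) dx ∧ dz + (3) dy ∧ dz

Distribute the wedge, using dx_i ∧ dx_j = -dx_j ∧ dx_i and dx_i ∧ dx_i = 0. For each pair (i, j) with i < j, the coefficient of dx_i ∧ dx_j in alpha ∧ beta is (alpha_i * beta_j - alpha_j * beta_i). Collecting: alpha ∧ beta = (3) dx ∧ dy + (-1) dx ∧ dz + (3) dy ∧ dz.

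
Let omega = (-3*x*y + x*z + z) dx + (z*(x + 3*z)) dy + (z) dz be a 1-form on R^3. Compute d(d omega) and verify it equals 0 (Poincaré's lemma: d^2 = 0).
d(d omega) = 0

Step 1: d omega = sum_{i<j} (∂f_j/∂x_i - ∂f_i/∂x_j) dx_i ∧ dx_j:
  coeff of dx ∧ dy: 3*x + z
  coeff of dx ∧ dz: -x - 1
  coeff of dy ∧ dz: -x - 6*z
Step 2: Apply d again to each 2-form coefficient. The only possible 3-form in R^3 is dx ∧ dy ∧ dz, with coefficient
  ∂(coeff of dy∧dz)/∂x - ∂(coeff of dx∧dz)/∂y + ∂(coeff of dx∧dy)/∂z
  = ∂/∂x (-x - 6*z) - ∂/∂y (-x - 1) + ∂/∂z (3*x + z).
Each of these terms simplifies to sums of mixed partials that cancel in pairs. The result is 0 (by equality of mixed partials for smooth functions — Schwarz / Clairaut).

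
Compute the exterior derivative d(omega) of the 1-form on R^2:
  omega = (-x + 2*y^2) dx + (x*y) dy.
d(omega) = (-3*y) dx ∧ dy

For a 1-form omega = sum_i f_i dx_i, the exterior derivative is
  d(omega) = sum_{i < j} (∂f_j/∂x_i - ∂f_i/∂x_j) dx_i ∧ dx_j.
  coefficient of dx ∧ dy: ∂f_2/∂x - ∂f_1/∂y = ∂(x*y)/∂x - ∂(-x + 2*y^2)/∂y = -3*y
Assembling: d(omega) = (-3*y) dx ∧ dy.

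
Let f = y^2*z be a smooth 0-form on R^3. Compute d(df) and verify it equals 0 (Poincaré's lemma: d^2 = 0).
d(df) = 0

Step 1: df = sum_i (∂f/∂x_i) dx_i = (0) dx + (2*y*z) dy + (y^2) dz.
Step 2: Apply d again. Using the 1-form formula, the coefficient of dx ∧ dy in d(df) is ∂^2 f/∂x ∂y - ∂^2 f/∂y ∂x = (0) - (0) = 0 (equality of mixed partials for smooth f).
Similarly for dx ∧ dz and dy ∧ dz — all coefficients vanish. So d(df) = 0.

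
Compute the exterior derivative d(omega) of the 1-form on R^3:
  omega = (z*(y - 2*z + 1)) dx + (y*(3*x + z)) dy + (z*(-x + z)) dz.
d(omega) = (3*y - z) dx ∧ dy + (-y + 3*z - 1) dx ∧ dz + (-y) dy ∧ dz

For a 1-form omega = sum_i f_i dx_i, the exterior derivative is
  d(omega) = sum_{i < j} (∂f_j/∂x_i - ∂f_i/∂x_j) dx_i ∧ dx_j.
  coefficient of dx ∧ dy: ∂f_2/∂x - ∂f_1/∂y = ∂(y*(3*x + z))/∂x - ∂(z*(y - 2*z + 1))/∂y = 3*y - z
  coefficient of dx ∧ dz: ∂f_3/∂x - ∂f_1/∂z = ∂(z*(-x + z))/∂x - ∂(z*(y - 2*z + 1))/∂z = -y + 3*z - 1
  coefficient of dy ∧ dz: ∂f_3/∂y - ∂f_2/∂z = ∂(z*(-x + z))/∂y - ∂(y*(3*x + z))/∂z = -y
Assembling: d(omega) = (3*y - z) dx ∧ dy + (-y + 3*z - 1) dx ∧ dz + (-y) dy ∧ dz.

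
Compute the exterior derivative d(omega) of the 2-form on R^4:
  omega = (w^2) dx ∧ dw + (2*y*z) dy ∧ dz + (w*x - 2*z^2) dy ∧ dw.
d(omega) = (w) dx ∧ dy ∧ dw + (4*z) dy ∧ dz ∧ dw

For a 2-form omega = sum_{i<j} g_{ij} dx_i ∧ dx_j, the exterior derivative is
  d(omega) = sum_{i<j} d(g_{ij}) ∧ dx_i ∧ dx_j = sum_{i<j, k} (∂g_{ij}/∂x_k) dx_k ∧ dx_i ∧ dx_j.
Expand each term, using dx_k ∧ dx_i ∧ dx_j = sgn(permutation) dx_{(a)} ∧ dx_{(b)} ∧ dx_{(c)} with (a < b < c) sorted:
  d(w*x - 2*z^2) includes (∂/∂x)(w*x - 2*z^2) dx = (w) dx, which multiplied by dy ∧ dw gives (w) dx ∧ dy ∧ dw
  d(w*x - 2*z^2) includes (∂/∂z)(w*x - 2*z^2) dz = (-4*z) dz, which multiplied by dy ∧ dw gives (4*z) dy ∧ dz ∧ dw
Collecting like 3-forms: d(omega) = (w) dx ∧ dy ∧ dw + (4*z) dy ∧ dz ∧ dw.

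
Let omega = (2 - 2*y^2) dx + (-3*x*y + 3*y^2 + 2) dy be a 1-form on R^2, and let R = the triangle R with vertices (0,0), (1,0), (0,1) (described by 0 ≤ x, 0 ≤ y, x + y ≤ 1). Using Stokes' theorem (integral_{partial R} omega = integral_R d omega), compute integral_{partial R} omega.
integral_(partial R) omega = 1/6

Stokes: integral_partial_R omega = integral_R d omega with d omega = (∂Q/∂x - ∂P/∂y) dx ∧ dy.
  ∂Q/∂x = -3*y
  ∂P/∂y = -4*y
  integrand = ∂Q/∂x - ∂P/∂y = y.
Integrating over R: integral_0^1 integral_0^{1-x} (y) dy dx = 1/6.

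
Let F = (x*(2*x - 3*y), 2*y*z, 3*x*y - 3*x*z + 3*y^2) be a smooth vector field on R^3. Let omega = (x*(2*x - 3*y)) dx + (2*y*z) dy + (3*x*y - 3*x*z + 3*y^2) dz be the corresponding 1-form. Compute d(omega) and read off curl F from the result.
d(omega) = (3*x + 4*y) dy ∧ dz + (-3*y + 3*z) dz ∧ dx + (3*x) dx ∧ dy; curl F = (3*x + 4*y, -3*y + 3*z, 3*x)

d omega = sum_{i<j} (∂f_j/∂x_i - ∂f_i/∂x_j) dx_i ∧ dx_j. Under the identification (dy ∧ dz, dz ∧ dx, dx ∧ dy) ↔ (e_x, e_y, e_z), the coefficients are exactly the components of curl F. Compute:
  ∂R/∂y - ∂Q/∂z = (3*x + 6*y) - (2*y) = 3*x + 4*y
  ∂P/∂z - ∂R/∂x = (0) - (3*y - 3*z) = -3*y + 3*z
  ∂Q/∂x - ∂P/∂y = (0) - (-3*x) = 3*x.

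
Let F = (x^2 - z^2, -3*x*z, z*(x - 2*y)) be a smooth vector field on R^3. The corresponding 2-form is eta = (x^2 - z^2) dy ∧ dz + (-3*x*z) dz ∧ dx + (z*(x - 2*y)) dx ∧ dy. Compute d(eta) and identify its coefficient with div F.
d(eta) = (3*x - 2*y) dx ∧ dy ∧ dz; div F = 3*x - 2*y

For a 2-form in R^3 of the form above, applying d gives a 3-form with coefficient ∂P/∂x + ∂Q/∂y + ∂R/∂z:
  ∂P/∂x = 2*x
  ∂Q/∂y = 0
  ∂R/∂z = x - 2*y
Sum = 3*x - 2*y, which is exactly div F.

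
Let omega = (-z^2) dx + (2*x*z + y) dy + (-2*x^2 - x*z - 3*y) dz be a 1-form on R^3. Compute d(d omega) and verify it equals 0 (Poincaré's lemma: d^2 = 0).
d(d omega) = 0

Step 1: d omega = sum_{i<j} (∂f_j/∂x_i - ∂f_i/∂x_j) dx_i ∧ dx_j:
  coeff of dx ∧ dy: 2*z
  coeff of dx ∧ dz: -4*x + z
  coeff of dy ∧ dz: -2*x - 3
Step 2: Apply d again to each 2-form coefficient. The only possible 3-form in R^3 is dx ∧ dy ∧ dz, with coefficient
  ∂(coeff of dy∧dz)/∂x - ∂(coeff of dx∧dz)/∂y + ∂(coeff of dx∧dy)/∂z
  = ∂/∂x (-2*x - 3) - ∂/∂y (-4*x + z) + ∂/∂z (2*z).
Each of these terms simplifies to sums of mixed partials that cancel in pairs. The result is 0 (by equality of mixed partials for smooth functions — Schwarz / Clairaut).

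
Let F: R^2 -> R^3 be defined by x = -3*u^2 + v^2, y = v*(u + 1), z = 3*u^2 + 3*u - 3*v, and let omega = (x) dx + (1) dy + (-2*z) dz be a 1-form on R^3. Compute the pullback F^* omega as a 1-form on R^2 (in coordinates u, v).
F^* omega = (-18*u^3 - 54*u^2 - 6*u*v^2 + 36*u*v - 18*u + 19*v) du + (-6*u^2*v + 18*u^2 + 19*u + 2*v^3 - 18*v + 1) dv

Using F^*(f dg) = (f ∘ F) d(g ∘ F), substitute each coordinate x_i by F_i(u, v) in f_i, and replace dx_i by d F_i = (∂F_i/∂u) du + (∂F_i/∂v) dv.
  For the x component: f_1(F) = -3*u^2 + v^2; d F_1 = (-6*u) du + (2*v) dv
  For the y component: f_2(F) = 1; d F_2 = (v) du + (u + 1) dv
  For the z component: f_3(F) = -6*u^2 - 6*u + 6*v; d F_3 = (6*u + 3) du + (-3) dv
Combining and collecting du, dv coefficients:
  coeff of du: -18*u^3 - 54*u^2 - 6*u*v^2 + 36*u*v - 18*u + 19*v
  coeff of dv: -6*u^2*v + 18*u^2 + 19*u + 2*v^3 - 18*v + 1
F^* omega = (-18*u^3 - 54*u^2 - 6*u*v^2 + 36*u*v - 18*u + 19*v) du + (-6*u^2*v + 18*u^2 + 19*u + 2*v^3 - 18*v + 1) dv.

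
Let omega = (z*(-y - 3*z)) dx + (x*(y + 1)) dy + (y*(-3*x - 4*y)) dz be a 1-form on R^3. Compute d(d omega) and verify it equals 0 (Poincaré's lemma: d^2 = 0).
d(d omega) = 0

Step 1: d omega = sum_{i<j} (∂f_j/∂x_i - ∂f_i/∂x_j) dx_i ∧ dx_j:
  coeff of dx ∧ dy: y + z + 1
  coeff of dx ∧ dz: -2*y + 6*z
  coeff of dy ∧ dz: -3*x - 8*y
Step 2: Apply d again to each 2-form coefficient. The only possible 3-form in R^3 is dx ∧ dy ∧ dz, with coefficient
  ∂(coeff of dy∧dz)/∂x - ∂(coeff of dx∧dz)/∂y + ∂(coeff of dx∧dy)/∂z
  = ∂/∂x (-3*x - 8*y) - ∂/∂y (-2*y + 6*z) + ∂/∂z (y + z + 1).
Each of these terms simplifies to sums of mixed partials that cancel in pairs. The result is 0 (by equality of mixed partials for smooth functions — Schwarz / Clairaut).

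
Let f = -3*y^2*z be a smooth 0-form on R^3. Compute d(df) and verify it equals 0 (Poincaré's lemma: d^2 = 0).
d(df) = 0

Step 1: df = sum_i (∂f/∂x_i) dx_i = (0) dx + (-6*y*z) dy + (-3*y^2) dz.
Step 2: Apply d again. Using the 1-form formula, the coefficient of dx ∧ dy in d(df) is ∂^2 f/∂x ∂y - ∂^2 f/∂y ∂x = (0) - (0) = 0 (equality of mixed partials for smooth f).
Similarly for dx ∧ dz and dy ∧ dz — all coefficients vanish. So d(df) = 0.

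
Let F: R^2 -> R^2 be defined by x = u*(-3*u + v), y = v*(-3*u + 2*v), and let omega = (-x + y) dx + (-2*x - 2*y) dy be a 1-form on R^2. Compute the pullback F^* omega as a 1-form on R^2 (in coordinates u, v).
F^* omega = (-18*u^3 + 9*u^2*v - 28*u*v^2 + 14*v^3) du + (-15*u^3 + 8*u^2*v + 30*u*v^2 - 16*v^3) dv

Using F^*(f dg) = (f ∘ F) d(g ∘ F), substitute each coordinate x_i by F_i(u, v) in f_i, and replace dx_i by d F_i = (∂F_i/∂u) du + (∂F_i/∂v) dv.
  For the x component: f_1(F) = 3*u^2 - 4*u*v + 2*v^2; d F_1 = (-6*u + v) du + (u) dv
  For the y component: f_2(F) = 6*u^2 + 4*u*v - 4*v^2; d F_2 = (-3*v) du + (-3*u + 4*v) dv
Combining and collecting du, dv coefficients:
  coeff of du: -18*u^3 + 9*u^2*v - 28*u*v^2 + 14*v^3
  coeff of dv: -15*u^3 + 8*u^2*v + 30*u*v^2 - 16*v^3
F^* omega = (-18*u^3 + 9*u^2*v - 28*u*v^2 + 14*v^3) du + (-15*u^3 + 8*u^2*v + 30*u*v^2 - 16*v^3) dv.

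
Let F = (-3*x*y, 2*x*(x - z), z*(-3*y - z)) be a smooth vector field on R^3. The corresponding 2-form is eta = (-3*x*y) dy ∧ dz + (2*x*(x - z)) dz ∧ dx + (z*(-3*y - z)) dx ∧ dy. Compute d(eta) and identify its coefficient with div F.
d(eta) = (-6*y - 2*z) dx ∧ dy ∧ dz; div F = -6*y - 2*z

For a 2-form in R^3 of the form above, applying d gives a 3-form with coefficient ∂P/∂x + ∂Q/∂y + ∂R/∂z:
  ∂P/∂x = -3*y
  ∂Q/∂y = 0
  ∂R/∂z = -3*y - 2*z
Sum = -6*y - 2*z, which is exactly div F.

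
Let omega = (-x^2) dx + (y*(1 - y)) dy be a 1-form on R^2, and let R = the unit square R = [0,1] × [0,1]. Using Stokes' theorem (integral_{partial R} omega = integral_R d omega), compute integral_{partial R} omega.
integral_(partial R) omega = 0

Stokes: integral_partial_R omega = integral_R d omega with d omega = (∂Q/∂x - ∂P/∂y) dx ∧ dy.
  ∂Q/∂x = 0
  ∂P/∂y = 0
  integrand = ∂Q/∂x - ∂P/∂y = 0.
Integrating over R: integral_0^1 integral_0^1 (0) dx dy = 0.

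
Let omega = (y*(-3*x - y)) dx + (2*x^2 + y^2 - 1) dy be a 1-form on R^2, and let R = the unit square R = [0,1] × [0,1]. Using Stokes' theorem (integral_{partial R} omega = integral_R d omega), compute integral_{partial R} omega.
integral_(partial R) omega = 9/2

Stokes: integral_partial_R omega = integral_R d omega with d omega = (∂Q/∂x - ∂P/∂y) dx ∧ dy.
  ∂Q/∂x = 4*x
  ∂P/∂y = -3*x - 2*y
  integrand = ∂Q/∂x - ∂P/∂y = 7*x + 2*y.
Integrating over R: integral_0^1 integral_0^1 (7*x + 2*y) dx dy = 9/2.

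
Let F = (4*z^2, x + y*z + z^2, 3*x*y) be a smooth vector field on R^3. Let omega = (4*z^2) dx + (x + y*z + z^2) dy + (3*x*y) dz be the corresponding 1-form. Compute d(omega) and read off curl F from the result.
d(omega) = (3*x - y - 2*z) dy ∧ dz + (-3*y + 8*z) dz ∧ dx + (1) dx ∧ dy; curl F = (3*x - y - 2*z, -3*y + 8*z, 1)

d omega = sum_{i<j} (∂f_j/∂x_i - ∂f_i/∂x_j) dx_i ∧ dx_j. Under the identification (dy ∧ dz, dz ∧ dx, dx ∧ dy) ↔ (e_x, e_y, e_z), the coefficients are exactly the components of curl F. Compute:
  ∂R/∂y - ∂Q/∂z = (3*x) - (y + 2*z) = 3*x - y - 2*z
  ∂P/∂z - ∂R/∂x = (8*z) - (3*y) = -3*y + 8*z
  ∂Q/∂x - ∂P/∂y = (1) - (0) = 1.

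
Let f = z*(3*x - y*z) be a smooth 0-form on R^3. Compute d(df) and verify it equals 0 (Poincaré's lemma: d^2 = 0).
d(df) = 0

Step 1: df = sum_i (∂f/∂x_i) dx_i = (3*z) dx + (-z^2) dy + (3*x - 2*y*z) dz.
Step 2: Apply d again. Using the 1-form formula, the coefficient of dx ∧ dy in d(df) is ∂^2 f/∂x ∂y - ∂^2 f/∂y ∂x = (0) - (0) = 0 (equality of mixed partials for smooth f).
Similarly for dx ∧ dz and dy ∧ dz — all coefficients vanish. So d(df) = 0.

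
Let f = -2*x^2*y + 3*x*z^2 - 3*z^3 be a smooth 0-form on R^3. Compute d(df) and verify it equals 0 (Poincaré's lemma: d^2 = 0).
d(df) = 0

Step 1: df = sum_i (∂f/∂x_i) dx_i = (-4*x*y + 3*z^2) dx + (-2*x^2) dy + (3*z*(2*x - 3*z)) dz.
Step 2: Apply d again. Using the 1-form formula, the coefficient of dx ∧ dy in d(df) is ∂^2 f/∂x ∂y - ∂^2 f/∂y ∂x = (-4*x) - (-4*x) = 0 (equality of mixed partials for smooth f).
Similarly for dx ∧ dz and dy ∧ dz — all coefficients vanish. So d(df) = 0.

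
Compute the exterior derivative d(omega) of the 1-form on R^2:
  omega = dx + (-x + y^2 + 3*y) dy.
d(omega) = (-1) dx ∧ dy

For a 1-form omega = sum_i f_i dx_i, the exterior derivative is
  d(omega) = sum_{i < j} (∂f_j/∂x_i - ∂f_i/∂x_j) dx_i ∧ dx_j.
  coefficient of dx ∧ dy: ∂f_2/∂x - ∂f_1/∂y = ∂(-x + y^2 + 3*y)/∂x - ∂(1)/∂y = -1
Assembling: d(omega) = (-1) dx ∧ dy.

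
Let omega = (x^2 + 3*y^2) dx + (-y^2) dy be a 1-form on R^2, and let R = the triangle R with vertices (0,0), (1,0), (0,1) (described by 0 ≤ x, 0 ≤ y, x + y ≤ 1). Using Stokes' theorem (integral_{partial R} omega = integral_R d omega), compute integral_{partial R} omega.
integral_(partial R) omega = -1

Stokes: integral_partial_R omega = integral_R d omega with d omega = (∂Q/∂x - ∂P/∂y) dx ∧ dy.
  ∂Q/∂x = 0
  ∂P/∂y = 6*y
  integrand = ∂Q/∂x - ∂P/∂y = -6*y.
Integrating over R: integral_0^1 integral_0^{1-x} (-6*y) dy dx = -1.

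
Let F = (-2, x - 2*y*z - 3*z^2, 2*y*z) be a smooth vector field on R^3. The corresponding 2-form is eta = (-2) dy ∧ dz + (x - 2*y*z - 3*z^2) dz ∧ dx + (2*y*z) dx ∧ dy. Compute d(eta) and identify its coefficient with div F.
d(eta) = (2*y - 2*z) dx ∧ dy ∧ dz; div F = 2*y - 2*z

For a 2-form in R^3 of the form above, applying d gives a 3-form with coefficient ∂P/∂x + ∂Q/∂y + ∂R/∂z:
  ∂P/∂x = 0
  ∂Q/∂y = -2*z
  ∂R/∂z = 2*y
Sum = 2*y - 2*z, which is exactly div F.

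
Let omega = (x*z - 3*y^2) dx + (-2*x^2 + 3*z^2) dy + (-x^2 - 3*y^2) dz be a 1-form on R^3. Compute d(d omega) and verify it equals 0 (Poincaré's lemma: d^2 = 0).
d(d omega) = 0

Step 1: d omega = sum_{i<j} (∂f_j/∂x_i - ∂f_i/∂x_j) dx_i ∧ dx_j:
  coeff of dx ∧ dy: -4*x + 6*y
  coeff of dx ∧ dz: -3*x
  coeff of dy ∧ dz: -6*y - 6*z
Step 2: Apply d again to each 2-form coefficient. The only possible 3-form in R^3 is dx ∧ dy ∧ dz, with coefficient
  ∂(coeff of dy∧dz)/∂x - ∂(coeff of dx∧dz)/∂y + ∂(coeff of dx∧dy)/∂z
  = ∂/∂x (-6*y - 6*z) - ∂/∂y (-3*x) + ∂/∂z (-4*x + 6*y).
Each of these terms simplifies to sums of mixed partials that cancel in pairs. The result is 0 (by equality of mixed partials for smooth functions — Schwarz / Clairaut).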